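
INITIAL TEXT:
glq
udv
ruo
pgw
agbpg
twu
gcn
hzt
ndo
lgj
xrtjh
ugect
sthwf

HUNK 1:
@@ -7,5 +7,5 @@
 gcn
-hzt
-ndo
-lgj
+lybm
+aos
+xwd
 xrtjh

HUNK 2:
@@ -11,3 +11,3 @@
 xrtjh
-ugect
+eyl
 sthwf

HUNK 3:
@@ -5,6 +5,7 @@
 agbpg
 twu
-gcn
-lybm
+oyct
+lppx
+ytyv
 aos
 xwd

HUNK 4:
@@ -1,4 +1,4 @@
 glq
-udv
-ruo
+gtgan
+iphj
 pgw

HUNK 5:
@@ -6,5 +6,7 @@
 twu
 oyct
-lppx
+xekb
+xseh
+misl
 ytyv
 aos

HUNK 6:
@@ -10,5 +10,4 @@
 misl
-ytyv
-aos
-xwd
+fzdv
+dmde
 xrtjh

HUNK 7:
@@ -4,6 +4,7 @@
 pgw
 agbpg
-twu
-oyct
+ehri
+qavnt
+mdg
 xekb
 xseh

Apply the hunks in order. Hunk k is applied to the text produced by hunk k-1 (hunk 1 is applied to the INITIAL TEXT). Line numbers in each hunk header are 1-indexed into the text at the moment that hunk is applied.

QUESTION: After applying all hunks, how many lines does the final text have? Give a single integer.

Answer: 16

Derivation:
Hunk 1: at line 7 remove [hzt,ndo,lgj] add [lybm,aos,xwd] -> 13 lines: glq udv ruo pgw agbpg twu gcn lybm aos xwd xrtjh ugect sthwf
Hunk 2: at line 11 remove [ugect] add [eyl] -> 13 lines: glq udv ruo pgw agbpg twu gcn lybm aos xwd xrtjh eyl sthwf
Hunk 3: at line 5 remove [gcn,lybm] add [oyct,lppx,ytyv] -> 14 lines: glq udv ruo pgw agbpg twu oyct lppx ytyv aos xwd xrtjh eyl sthwf
Hunk 4: at line 1 remove [udv,ruo] add [gtgan,iphj] -> 14 lines: glq gtgan iphj pgw agbpg twu oyct lppx ytyv aos xwd xrtjh eyl sthwf
Hunk 5: at line 6 remove [lppx] add [xekb,xseh,misl] -> 16 lines: glq gtgan iphj pgw agbpg twu oyct xekb xseh misl ytyv aos xwd xrtjh eyl sthwf
Hunk 6: at line 10 remove [ytyv,aos,xwd] add [fzdv,dmde] -> 15 lines: glq gtgan iphj pgw agbpg twu oyct xekb xseh misl fzdv dmde xrtjh eyl sthwf
Hunk 7: at line 4 remove [twu,oyct] add [ehri,qavnt,mdg] -> 16 lines: glq gtgan iphj pgw agbpg ehri qavnt mdg xekb xseh misl fzdv dmde xrtjh eyl sthwf
Final line count: 16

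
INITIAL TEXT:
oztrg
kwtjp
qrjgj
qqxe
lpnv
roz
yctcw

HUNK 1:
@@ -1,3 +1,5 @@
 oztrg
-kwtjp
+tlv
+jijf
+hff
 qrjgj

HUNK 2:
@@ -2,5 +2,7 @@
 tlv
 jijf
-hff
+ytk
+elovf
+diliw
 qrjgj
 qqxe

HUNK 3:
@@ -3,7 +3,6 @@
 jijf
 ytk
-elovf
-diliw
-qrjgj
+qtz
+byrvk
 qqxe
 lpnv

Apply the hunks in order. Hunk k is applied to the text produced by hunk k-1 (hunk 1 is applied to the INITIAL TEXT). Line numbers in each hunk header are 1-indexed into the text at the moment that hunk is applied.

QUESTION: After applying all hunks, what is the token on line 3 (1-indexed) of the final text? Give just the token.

Answer: jijf

Derivation:
Hunk 1: at line 1 remove [kwtjp] add [tlv,jijf,hff] -> 9 lines: oztrg tlv jijf hff qrjgj qqxe lpnv roz yctcw
Hunk 2: at line 2 remove [hff] add [ytk,elovf,diliw] -> 11 lines: oztrg tlv jijf ytk elovf diliw qrjgj qqxe lpnv roz yctcw
Hunk 3: at line 3 remove [elovf,diliw,qrjgj] add [qtz,byrvk] -> 10 lines: oztrg tlv jijf ytk qtz byrvk qqxe lpnv roz yctcw
Final line 3: jijf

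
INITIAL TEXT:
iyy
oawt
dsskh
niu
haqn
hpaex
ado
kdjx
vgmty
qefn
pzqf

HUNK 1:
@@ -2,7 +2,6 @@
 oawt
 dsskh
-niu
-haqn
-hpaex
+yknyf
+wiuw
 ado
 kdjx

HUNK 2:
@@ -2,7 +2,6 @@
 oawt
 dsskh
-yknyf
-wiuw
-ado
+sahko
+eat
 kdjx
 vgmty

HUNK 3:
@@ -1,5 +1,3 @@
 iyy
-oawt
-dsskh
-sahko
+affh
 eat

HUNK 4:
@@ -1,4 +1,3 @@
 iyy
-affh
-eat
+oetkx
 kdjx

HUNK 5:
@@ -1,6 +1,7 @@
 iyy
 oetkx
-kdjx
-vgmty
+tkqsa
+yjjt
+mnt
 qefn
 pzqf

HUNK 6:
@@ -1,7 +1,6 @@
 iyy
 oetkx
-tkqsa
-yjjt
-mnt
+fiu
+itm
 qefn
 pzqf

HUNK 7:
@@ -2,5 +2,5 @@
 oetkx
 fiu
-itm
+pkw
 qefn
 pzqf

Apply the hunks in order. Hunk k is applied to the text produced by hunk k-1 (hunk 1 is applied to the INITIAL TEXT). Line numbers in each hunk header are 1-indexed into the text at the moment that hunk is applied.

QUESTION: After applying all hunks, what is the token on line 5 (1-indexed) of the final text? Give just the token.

Hunk 1: at line 2 remove [niu,haqn,hpaex] add [yknyf,wiuw] -> 10 lines: iyy oawt dsskh yknyf wiuw ado kdjx vgmty qefn pzqf
Hunk 2: at line 2 remove [yknyf,wiuw,ado] add [sahko,eat] -> 9 lines: iyy oawt dsskh sahko eat kdjx vgmty qefn pzqf
Hunk 3: at line 1 remove [oawt,dsskh,sahko] add [affh] -> 7 lines: iyy affh eat kdjx vgmty qefn pzqf
Hunk 4: at line 1 remove [affh,eat] add [oetkx] -> 6 lines: iyy oetkx kdjx vgmty qefn pzqf
Hunk 5: at line 1 remove [kdjx,vgmty] add [tkqsa,yjjt,mnt] -> 7 lines: iyy oetkx tkqsa yjjt mnt qefn pzqf
Hunk 6: at line 1 remove [tkqsa,yjjt,mnt] add [fiu,itm] -> 6 lines: iyy oetkx fiu itm qefn pzqf
Hunk 7: at line 2 remove [itm] add [pkw] -> 6 lines: iyy oetkx fiu pkw qefn pzqf
Final line 5: qefn

Answer: qefn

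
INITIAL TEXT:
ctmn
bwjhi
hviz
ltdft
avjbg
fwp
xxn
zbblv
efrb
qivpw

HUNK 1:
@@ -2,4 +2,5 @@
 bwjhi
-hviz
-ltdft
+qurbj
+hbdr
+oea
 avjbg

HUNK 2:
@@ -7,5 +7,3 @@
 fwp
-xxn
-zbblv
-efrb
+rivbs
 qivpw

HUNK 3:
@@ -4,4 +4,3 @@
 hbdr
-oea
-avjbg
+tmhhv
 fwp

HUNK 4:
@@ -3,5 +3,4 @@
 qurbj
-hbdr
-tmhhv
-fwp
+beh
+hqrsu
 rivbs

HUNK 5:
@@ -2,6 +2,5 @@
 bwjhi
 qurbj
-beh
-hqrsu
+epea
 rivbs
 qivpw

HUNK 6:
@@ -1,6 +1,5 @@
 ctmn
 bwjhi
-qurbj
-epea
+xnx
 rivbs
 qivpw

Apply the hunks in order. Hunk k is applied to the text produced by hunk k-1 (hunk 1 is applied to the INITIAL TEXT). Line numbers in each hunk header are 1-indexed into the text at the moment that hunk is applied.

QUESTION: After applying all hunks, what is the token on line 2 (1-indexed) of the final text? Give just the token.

Answer: bwjhi

Derivation:
Hunk 1: at line 2 remove [hviz,ltdft] add [qurbj,hbdr,oea] -> 11 lines: ctmn bwjhi qurbj hbdr oea avjbg fwp xxn zbblv efrb qivpw
Hunk 2: at line 7 remove [xxn,zbblv,efrb] add [rivbs] -> 9 lines: ctmn bwjhi qurbj hbdr oea avjbg fwp rivbs qivpw
Hunk 3: at line 4 remove [oea,avjbg] add [tmhhv] -> 8 lines: ctmn bwjhi qurbj hbdr tmhhv fwp rivbs qivpw
Hunk 4: at line 3 remove [hbdr,tmhhv,fwp] add [beh,hqrsu] -> 7 lines: ctmn bwjhi qurbj beh hqrsu rivbs qivpw
Hunk 5: at line 2 remove [beh,hqrsu] add [epea] -> 6 lines: ctmn bwjhi qurbj epea rivbs qivpw
Hunk 6: at line 1 remove [qurbj,epea] add [xnx] -> 5 lines: ctmn bwjhi xnx rivbs qivpw
Final line 2: bwjhi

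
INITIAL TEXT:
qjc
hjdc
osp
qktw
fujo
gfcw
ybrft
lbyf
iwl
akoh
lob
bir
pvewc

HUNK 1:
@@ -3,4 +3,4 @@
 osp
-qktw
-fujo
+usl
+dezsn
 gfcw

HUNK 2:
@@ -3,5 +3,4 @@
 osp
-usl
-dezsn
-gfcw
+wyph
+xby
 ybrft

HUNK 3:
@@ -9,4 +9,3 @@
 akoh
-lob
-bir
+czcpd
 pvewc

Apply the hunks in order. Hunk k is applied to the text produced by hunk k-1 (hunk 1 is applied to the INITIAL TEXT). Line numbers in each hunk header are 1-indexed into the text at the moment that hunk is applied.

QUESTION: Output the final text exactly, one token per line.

Answer: qjc
hjdc
osp
wyph
xby
ybrft
lbyf
iwl
akoh
czcpd
pvewc

Derivation:
Hunk 1: at line 3 remove [qktw,fujo] add [usl,dezsn] -> 13 lines: qjc hjdc osp usl dezsn gfcw ybrft lbyf iwl akoh lob bir pvewc
Hunk 2: at line 3 remove [usl,dezsn,gfcw] add [wyph,xby] -> 12 lines: qjc hjdc osp wyph xby ybrft lbyf iwl akoh lob bir pvewc
Hunk 3: at line 9 remove [lob,bir] add [czcpd] -> 11 lines: qjc hjdc osp wyph xby ybrft lbyf iwl akoh czcpd pvewc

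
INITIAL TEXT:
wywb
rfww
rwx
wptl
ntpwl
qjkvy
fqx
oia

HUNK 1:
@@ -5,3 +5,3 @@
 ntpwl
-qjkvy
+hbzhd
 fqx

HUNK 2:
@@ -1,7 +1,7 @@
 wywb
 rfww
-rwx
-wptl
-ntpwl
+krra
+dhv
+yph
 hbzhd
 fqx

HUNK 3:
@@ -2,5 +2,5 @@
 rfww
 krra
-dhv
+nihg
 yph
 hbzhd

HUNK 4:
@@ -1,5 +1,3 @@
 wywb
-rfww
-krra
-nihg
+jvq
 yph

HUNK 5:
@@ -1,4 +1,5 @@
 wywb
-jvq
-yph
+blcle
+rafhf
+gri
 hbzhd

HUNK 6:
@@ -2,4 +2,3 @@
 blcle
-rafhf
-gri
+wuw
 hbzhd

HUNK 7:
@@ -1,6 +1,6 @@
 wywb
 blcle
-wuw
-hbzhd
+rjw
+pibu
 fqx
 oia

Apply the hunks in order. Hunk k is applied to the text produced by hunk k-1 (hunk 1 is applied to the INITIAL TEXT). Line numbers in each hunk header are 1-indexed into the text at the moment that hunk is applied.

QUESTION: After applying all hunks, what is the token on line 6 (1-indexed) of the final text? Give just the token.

Answer: oia

Derivation:
Hunk 1: at line 5 remove [qjkvy] add [hbzhd] -> 8 lines: wywb rfww rwx wptl ntpwl hbzhd fqx oia
Hunk 2: at line 1 remove [rwx,wptl,ntpwl] add [krra,dhv,yph] -> 8 lines: wywb rfww krra dhv yph hbzhd fqx oia
Hunk 3: at line 2 remove [dhv] add [nihg] -> 8 lines: wywb rfww krra nihg yph hbzhd fqx oia
Hunk 4: at line 1 remove [rfww,krra,nihg] add [jvq] -> 6 lines: wywb jvq yph hbzhd fqx oia
Hunk 5: at line 1 remove [jvq,yph] add [blcle,rafhf,gri] -> 7 lines: wywb blcle rafhf gri hbzhd fqx oia
Hunk 6: at line 2 remove [rafhf,gri] add [wuw] -> 6 lines: wywb blcle wuw hbzhd fqx oia
Hunk 7: at line 1 remove [wuw,hbzhd] add [rjw,pibu] -> 6 lines: wywb blcle rjw pibu fqx oia
Final line 6: oia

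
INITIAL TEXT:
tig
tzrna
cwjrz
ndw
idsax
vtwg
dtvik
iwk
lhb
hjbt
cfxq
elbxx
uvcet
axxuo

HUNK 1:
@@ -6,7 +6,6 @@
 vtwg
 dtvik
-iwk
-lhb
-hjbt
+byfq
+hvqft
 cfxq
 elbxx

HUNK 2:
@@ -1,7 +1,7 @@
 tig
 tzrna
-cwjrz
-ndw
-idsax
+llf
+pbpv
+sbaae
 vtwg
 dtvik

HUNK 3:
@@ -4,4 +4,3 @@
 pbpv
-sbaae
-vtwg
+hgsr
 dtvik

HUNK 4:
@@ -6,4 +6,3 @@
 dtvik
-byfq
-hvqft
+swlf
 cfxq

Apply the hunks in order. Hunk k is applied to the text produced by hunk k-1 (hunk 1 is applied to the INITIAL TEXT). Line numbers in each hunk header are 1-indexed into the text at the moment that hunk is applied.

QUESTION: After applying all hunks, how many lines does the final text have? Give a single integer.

Hunk 1: at line 6 remove [iwk,lhb,hjbt] add [byfq,hvqft] -> 13 lines: tig tzrna cwjrz ndw idsax vtwg dtvik byfq hvqft cfxq elbxx uvcet axxuo
Hunk 2: at line 1 remove [cwjrz,ndw,idsax] add [llf,pbpv,sbaae] -> 13 lines: tig tzrna llf pbpv sbaae vtwg dtvik byfq hvqft cfxq elbxx uvcet axxuo
Hunk 3: at line 4 remove [sbaae,vtwg] add [hgsr] -> 12 lines: tig tzrna llf pbpv hgsr dtvik byfq hvqft cfxq elbxx uvcet axxuo
Hunk 4: at line 6 remove [byfq,hvqft] add [swlf] -> 11 lines: tig tzrna llf pbpv hgsr dtvik swlf cfxq elbxx uvcet axxuo
Final line count: 11

Answer: 11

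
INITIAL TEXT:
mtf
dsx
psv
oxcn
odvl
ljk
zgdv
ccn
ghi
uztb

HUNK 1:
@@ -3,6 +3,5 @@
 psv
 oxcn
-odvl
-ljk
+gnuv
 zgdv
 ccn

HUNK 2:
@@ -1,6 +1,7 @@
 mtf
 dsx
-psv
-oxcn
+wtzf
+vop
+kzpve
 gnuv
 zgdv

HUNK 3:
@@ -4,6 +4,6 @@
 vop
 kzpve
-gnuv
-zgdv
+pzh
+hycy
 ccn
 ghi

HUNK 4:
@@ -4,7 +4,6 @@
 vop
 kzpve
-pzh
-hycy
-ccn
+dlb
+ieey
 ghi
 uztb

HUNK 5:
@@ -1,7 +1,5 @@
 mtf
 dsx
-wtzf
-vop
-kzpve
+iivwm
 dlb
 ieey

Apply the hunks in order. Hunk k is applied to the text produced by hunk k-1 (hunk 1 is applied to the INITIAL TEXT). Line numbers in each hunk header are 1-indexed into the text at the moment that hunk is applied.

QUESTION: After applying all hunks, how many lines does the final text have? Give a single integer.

Answer: 7

Derivation:
Hunk 1: at line 3 remove [odvl,ljk] add [gnuv] -> 9 lines: mtf dsx psv oxcn gnuv zgdv ccn ghi uztb
Hunk 2: at line 1 remove [psv,oxcn] add [wtzf,vop,kzpve] -> 10 lines: mtf dsx wtzf vop kzpve gnuv zgdv ccn ghi uztb
Hunk 3: at line 4 remove [gnuv,zgdv] add [pzh,hycy] -> 10 lines: mtf dsx wtzf vop kzpve pzh hycy ccn ghi uztb
Hunk 4: at line 4 remove [pzh,hycy,ccn] add [dlb,ieey] -> 9 lines: mtf dsx wtzf vop kzpve dlb ieey ghi uztb
Hunk 5: at line 1 remove [wtzf,vop,kzpve] add [iivwm] -> 7 lines: mtf dsx iivwm dlb ieey ghi uztb
Final line count: 7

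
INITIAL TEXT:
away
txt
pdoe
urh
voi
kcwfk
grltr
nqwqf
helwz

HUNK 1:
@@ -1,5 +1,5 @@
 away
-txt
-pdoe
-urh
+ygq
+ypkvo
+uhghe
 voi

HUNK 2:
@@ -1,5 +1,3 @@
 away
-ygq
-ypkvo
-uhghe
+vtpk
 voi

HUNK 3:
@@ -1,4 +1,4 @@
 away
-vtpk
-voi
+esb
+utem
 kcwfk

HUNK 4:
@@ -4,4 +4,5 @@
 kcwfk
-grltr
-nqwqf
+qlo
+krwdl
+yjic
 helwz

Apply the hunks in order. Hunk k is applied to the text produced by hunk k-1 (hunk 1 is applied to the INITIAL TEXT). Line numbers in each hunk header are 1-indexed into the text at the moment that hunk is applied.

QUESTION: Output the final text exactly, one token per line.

Hunk 1: at line 1 remove [txt,pdoe,urh] add [ygq,ypkvo,uhghe] -> 9 lines: away ygq ypkvo uhghe voi kcwfk grltr nqwqf helwz
Hunk 2: at line 1 remove [ygq,ypkvo,uhghe] add [vtpk] -> 7 lines: away vtpk voi kcwfk grltr nqwqf helwz
Hunk 3: at line 1 remove [vtpk,voi] add [esb,utem] -> 7 lines: away esb utem kcwfk grltr nqwqf helwz
Hunk 4: at line 4 remove [grltr,nqwqf] add [qlo,krwdl,yjic] -> 8 lines: away esb utem kcwfk qlo krwdl yjic helwz

Answer: away
esb
utem
kcwfk
qlo
krwdl
yjic
helwz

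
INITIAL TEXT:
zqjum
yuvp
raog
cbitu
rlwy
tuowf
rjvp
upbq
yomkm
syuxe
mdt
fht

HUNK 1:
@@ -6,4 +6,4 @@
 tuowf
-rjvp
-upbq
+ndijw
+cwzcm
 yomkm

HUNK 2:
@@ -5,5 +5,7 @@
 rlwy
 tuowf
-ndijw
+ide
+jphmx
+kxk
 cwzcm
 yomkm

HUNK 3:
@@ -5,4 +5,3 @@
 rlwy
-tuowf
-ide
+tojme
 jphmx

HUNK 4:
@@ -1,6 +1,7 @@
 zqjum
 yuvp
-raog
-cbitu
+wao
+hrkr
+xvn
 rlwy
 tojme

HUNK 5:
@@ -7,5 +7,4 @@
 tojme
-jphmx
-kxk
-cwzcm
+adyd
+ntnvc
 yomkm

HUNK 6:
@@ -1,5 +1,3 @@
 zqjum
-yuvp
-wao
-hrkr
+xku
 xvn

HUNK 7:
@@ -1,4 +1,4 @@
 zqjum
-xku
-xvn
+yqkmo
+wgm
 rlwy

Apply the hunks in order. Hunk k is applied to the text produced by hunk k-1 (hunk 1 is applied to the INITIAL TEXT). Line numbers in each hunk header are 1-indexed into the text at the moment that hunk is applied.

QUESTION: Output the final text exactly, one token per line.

Hunk 1: at line 6 remove [rjvp,upbq] add [ndijw,cwzcm] -> 12 lines: zqjum yuvp raog cbitu rlwy tuowf ndijw cwzcm yomkm syuxe mdt fht
Hunk 2: at line 5 remove [ndijw] add [ide,jphmx,kxk] -> 14 lines: zqjum yuvp raog cbitu rlwy tuowf ide jphmx kxk cwzcm yomkm syuxe mdt fht
Hunk 3: at line 5 remove [tuowf,ide] add [tojme] -> 13 lines: zqjum yuvp raog cbitu rlwy tojme jphmx kxk cwzcm yomkm syuxe mdt fht
Hunk 4: at line 1 remove [raog,cbitu] add [wao,hrkr,xvn] -> 14 lines: zqjum yuvp wao hrkr xvn rlwy tojme jphmx kxk cwzcm yomkm syuxe mdt fht
Hunk 5: at line 7 remove [jphmx,kxk,cwzcm] add [adyd,ntnvc] -> 13 lines: zqjum yuvp wao hrkr xvn rlwy tojme adyd ntnvc yomkm syuxe mdt fht
Hunk 6: at line 1 remove [yuvp,wao,hrkr] add [xku] -> 11 lines: zqjum xku xvn rlwy tojme adyd ntnvc yomkm syuxe mdt fht
Hunk 7: at line 1 remove [xku,xvn] add [yqkmo,wgm] -> 11 lines: zqjum yqkmo wgm rlwy tojme adyd ntnvc yomkm syuxe mdt fht

Answer: zqjum
yqkmo
wgm
rlwy
tojme
adyd
ntnvc
yomkm
syuxe
mdt
fht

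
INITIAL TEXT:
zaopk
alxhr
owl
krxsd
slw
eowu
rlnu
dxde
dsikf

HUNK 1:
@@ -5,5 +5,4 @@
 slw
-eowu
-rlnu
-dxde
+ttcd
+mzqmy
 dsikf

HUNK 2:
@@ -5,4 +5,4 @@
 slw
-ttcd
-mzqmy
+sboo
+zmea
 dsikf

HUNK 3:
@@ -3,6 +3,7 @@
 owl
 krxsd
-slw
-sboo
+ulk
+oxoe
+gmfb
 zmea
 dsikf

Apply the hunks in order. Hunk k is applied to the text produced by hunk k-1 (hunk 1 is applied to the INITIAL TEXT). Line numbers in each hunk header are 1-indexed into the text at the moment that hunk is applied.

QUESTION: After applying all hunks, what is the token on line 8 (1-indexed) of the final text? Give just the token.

Answer: zmea

Derivation:
Hunk 1: at line 5 remove [eowu,rlnu,dxde] add [ttcd,mzqmy] -> 8 lines: zaopk alxhr owl krxsd slw ttcd mzqmy dsikf
Hunk 2: at line 5 remove [ttcd,mzqmy] add [sboo,zmea] -> 8 lines: zaopk alxhr owl krxsd slw sboo zmea dsikf
Hunk 3: at line 3 remove [slw,sboo] add [ulk,oxoe,gmfb] -> 9 lines: zaopk alxhr owl krxsd ulk oxoe gmfb zmea dsikf
Final line 8: zmea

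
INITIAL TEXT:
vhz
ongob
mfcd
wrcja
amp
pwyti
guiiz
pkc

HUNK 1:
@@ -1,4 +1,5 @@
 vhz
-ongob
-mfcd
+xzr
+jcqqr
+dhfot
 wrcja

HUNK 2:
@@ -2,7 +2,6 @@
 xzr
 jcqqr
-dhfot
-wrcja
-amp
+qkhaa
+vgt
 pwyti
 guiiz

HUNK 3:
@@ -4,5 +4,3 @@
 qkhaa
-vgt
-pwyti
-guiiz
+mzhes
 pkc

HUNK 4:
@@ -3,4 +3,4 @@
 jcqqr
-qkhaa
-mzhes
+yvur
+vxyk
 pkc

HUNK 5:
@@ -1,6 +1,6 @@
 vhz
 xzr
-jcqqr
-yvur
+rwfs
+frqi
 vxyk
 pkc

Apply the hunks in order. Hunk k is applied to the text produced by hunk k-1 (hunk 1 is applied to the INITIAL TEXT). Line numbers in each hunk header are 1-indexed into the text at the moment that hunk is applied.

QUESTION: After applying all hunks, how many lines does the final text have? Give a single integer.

Answer: 6

Derivation:
Hunk 1: at line 1 remove [ongob,mfcd] add [xzr,jcqqr,dhfot] -> 9 lines: vhz xzr jcqqr dhfot wrcja amp pwyti guiiz pkc
Hunk 2: at line 2 remove [dhfot,wrcja,amp] add [qkhaa,vgt] -> 8 lines: vhz xzr jcqqr qkhaa vgt pwyti guiiz pkc
Hunk 3: at line 4 remove [vgt,pwyti,guiiz] add [mzhes] -> 6 lines: vhz xzr jcqqr qkhaa mzhes pkc
Hunk 4: at line 3 remove [qkhaa,mzhes] add [yvur,vxyk] -> 6 lines: vhz xzr jcqqr yvur vxyk pkc
Hunk 5: at line 1 remove [jcqqr,yvur] add [rwfs,frqi] -> 6 lines: vhz xzr rwfs frqi vxyk pkc
Final line count: 6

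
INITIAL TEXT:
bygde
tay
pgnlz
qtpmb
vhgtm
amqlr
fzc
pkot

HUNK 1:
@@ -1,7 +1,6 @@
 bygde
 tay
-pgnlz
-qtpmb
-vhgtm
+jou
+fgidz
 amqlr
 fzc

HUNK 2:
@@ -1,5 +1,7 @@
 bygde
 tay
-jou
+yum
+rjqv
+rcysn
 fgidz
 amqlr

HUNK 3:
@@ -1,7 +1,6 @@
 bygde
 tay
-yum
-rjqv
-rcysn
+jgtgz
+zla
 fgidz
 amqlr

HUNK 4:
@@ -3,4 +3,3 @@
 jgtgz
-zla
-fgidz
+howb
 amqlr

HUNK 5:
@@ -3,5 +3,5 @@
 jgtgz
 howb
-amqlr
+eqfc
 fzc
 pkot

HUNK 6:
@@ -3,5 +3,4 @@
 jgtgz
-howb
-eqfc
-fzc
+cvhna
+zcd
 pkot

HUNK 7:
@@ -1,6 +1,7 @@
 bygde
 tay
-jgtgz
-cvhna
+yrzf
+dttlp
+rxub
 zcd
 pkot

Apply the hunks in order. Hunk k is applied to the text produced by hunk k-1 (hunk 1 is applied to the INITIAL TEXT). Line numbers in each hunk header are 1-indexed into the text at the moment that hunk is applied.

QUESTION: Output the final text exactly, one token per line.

Hunk 1: at line 1 remove [pgnlz,qtpmb,vhgtm] add [jou,fgidz] -> 7 lines: bygde tay jou fgidz amqlr fzc pkot
Hunk 2: at line 1 remove [jou] add [yum,rjqv,rcysn] -> 9 lines: bygde tay yum rjqv rcysn fgidz amqlr fzc pkot
Hunk 3: at line 1 remove [yum,rjqv,rcysn] add [jgtgz,zla] -> 8 lines: bygde tay jgtgz zla fgidz amqlr fzc pkot
Hunk 4: at line 3 remove [zla,fgidz] add [howb] -> 7 lines: bygde tay jgtgz howb amqlr fzc pkot
Hunk 5: at line 3 remove [amqlr] add [eqfc] -> 7 lines: bygde tay jgtgz howb eqfc fzc pkot
Hunk 6: at line 3 remove [howb,eqfc,fzc] add [cvhna,zcd] -> 6 lines: bygde tay jgtgz cvhna zcd pkot
Hunk 7: at line 1 remove [jgtgz,cvhna] add [yrzf,dttlp,rxub] -> 7 lines: bygde tay yrzf dttlp rxub zcd pkot

Answer: bygde
tay
yrzf
dttlp
rxub
zcd
pkot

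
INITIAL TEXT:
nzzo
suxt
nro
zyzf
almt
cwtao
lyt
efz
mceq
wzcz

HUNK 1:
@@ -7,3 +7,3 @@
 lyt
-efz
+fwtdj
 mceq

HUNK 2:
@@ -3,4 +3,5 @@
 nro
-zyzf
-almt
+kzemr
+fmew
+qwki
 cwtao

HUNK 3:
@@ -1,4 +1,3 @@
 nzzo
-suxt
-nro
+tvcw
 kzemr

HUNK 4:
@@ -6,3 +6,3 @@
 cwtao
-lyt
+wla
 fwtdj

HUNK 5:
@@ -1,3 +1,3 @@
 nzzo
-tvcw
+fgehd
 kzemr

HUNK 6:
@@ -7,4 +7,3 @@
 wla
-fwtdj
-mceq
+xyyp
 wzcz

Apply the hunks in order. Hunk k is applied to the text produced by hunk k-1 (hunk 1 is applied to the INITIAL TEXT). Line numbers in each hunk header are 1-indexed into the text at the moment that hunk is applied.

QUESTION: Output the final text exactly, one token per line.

Answer: nzzo
fgehd
kzemr
fmew
qwki
cwtao
wla
xyyp
wzcz

Derivation:
Hunk 1: at line 7 remove [efz] add [fwtdj] -> 10 lines: nzzo suxt nro zyzf almt cwtao lyt fwtdj mceq wzcz
Hunk 2: at line 3 remove [zyzf,almt] add [kzemr,fmew,qwki] -> 11 lines: nzzo suxt nro kzemr fmew qwki cwtao lyt fwtdj mceq wzcz
Hunk 3: at line 1 remove [suxt,nro] add [tvcw] -> 10 lines: nzzo tvcw kzemr fmew qwki cwtao lyt fwtdj mceq wzcz
Hunk 4: at line 6 remove [lyt] add [wla] -> 10 lines: nzzo tvcw kzemr fmew qwki cwtao wla fwtdj mceq wzcz
Hunk 5: at line 1 remove [tvcw] add [fgehd] -> 10 lines: nzzo fgehd kzemr fmew qwki cwtao wla fwtdj mceq wzcz
Hunk 6: at line 7 remove [fwtdj,mceq] add [xyyp] -> 9 lines: nzzo fgehd kzemr fmew qwki cwtao wla xyyp wzcz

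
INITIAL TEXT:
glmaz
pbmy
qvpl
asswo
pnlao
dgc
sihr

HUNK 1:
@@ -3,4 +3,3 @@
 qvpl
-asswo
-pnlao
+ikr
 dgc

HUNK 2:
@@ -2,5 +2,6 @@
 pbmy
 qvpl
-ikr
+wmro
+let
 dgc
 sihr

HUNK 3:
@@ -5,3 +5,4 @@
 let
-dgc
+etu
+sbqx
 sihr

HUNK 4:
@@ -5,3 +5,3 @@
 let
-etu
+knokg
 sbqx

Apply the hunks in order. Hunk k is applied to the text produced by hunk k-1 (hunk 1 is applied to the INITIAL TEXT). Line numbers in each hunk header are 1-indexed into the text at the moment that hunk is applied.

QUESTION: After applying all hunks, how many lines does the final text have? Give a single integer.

Hunk 1: at line 3 remove [asswo,pnlao] add [ikr] -> 6 lines: glmaz pbmy qvpl ikr dgc sihr
Hunk 2: at line 2 remove [ikr] add [wmro,let] -> 7 lines: glmaz pbmy qvpl wmro let dgc sihr
Hunk 3: at line 5 remove [dgc] add [etu,sbqx] -> 8 lines: glmaz pbmy qvpl wmro let etu sbqx sihr
Hunk 4: at line 5 remove [etu] add [knokg] -> 8 lines: glmaz pbmy qvpl wmro let knokg sbqx sihr
Final line count: 8

Answer: 8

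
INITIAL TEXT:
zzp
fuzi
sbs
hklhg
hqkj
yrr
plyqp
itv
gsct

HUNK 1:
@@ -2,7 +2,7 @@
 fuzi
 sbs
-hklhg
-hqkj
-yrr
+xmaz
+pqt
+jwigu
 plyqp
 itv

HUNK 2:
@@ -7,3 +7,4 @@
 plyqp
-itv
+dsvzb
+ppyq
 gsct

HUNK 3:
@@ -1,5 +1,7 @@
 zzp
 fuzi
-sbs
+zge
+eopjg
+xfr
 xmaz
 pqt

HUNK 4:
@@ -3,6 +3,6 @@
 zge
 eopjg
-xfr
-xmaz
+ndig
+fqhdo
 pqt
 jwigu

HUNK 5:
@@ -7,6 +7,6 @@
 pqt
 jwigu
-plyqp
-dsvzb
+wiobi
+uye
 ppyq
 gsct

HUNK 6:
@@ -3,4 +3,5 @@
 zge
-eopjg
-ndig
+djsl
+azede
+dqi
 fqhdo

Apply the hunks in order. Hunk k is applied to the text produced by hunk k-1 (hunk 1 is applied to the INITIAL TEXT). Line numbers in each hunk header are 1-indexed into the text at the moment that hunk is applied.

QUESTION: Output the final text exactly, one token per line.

Hunk 1: at line 2 remove [hklhg,hqkj,yrr] add [xmaz,pqt,jwigu] -> 9 lines: zzp fuzi sbs xmaz pqt jwigu plyqp itv gsct
Hunk 2: at line 7 remove [itv] add [dsvzb,ppyq] -> 10 lines: zzp fuzi sbs xmaz pqt jwigu plyqp dsvzb ppyq gsct
Hunk 3: at line 1 remove [sbs] add [zge,eopjg,xfr] -> 12 lines: zzp fuzi zge eopjg xfr xmaz pqt jwigu plyqp dsvzb ppyq gsct
Hunk 4: at line 3 remove [xfr,xmaz] add [ndig,fqhdo] -> 12 lines: zzp fuzi zge eopjg ndig fqhdo pqt jwigu plyqp dsvzb ppyq gsct
Hunk 5: at line 7 remove [plyqp,dsvzb] add [wiobi,uye] -> 12 lines: zzp fuzi zge eopjg ndig fqhdo pqt jwigu wiobi uye ppyq gsct
Hunk 6: at line 3 remove [eopjg,ndig] add [djsl,azede,dqi] -> 13 lines: zzp fuzi zge djsl azede dqi fqhdo pqt jwigu wiobi uye ppyq gsct

Answer: zzp
fuzi
zge
djsl
azede
dqi
fqhdo
pqt
jwigu
wiobi
uye
ppyq
gsct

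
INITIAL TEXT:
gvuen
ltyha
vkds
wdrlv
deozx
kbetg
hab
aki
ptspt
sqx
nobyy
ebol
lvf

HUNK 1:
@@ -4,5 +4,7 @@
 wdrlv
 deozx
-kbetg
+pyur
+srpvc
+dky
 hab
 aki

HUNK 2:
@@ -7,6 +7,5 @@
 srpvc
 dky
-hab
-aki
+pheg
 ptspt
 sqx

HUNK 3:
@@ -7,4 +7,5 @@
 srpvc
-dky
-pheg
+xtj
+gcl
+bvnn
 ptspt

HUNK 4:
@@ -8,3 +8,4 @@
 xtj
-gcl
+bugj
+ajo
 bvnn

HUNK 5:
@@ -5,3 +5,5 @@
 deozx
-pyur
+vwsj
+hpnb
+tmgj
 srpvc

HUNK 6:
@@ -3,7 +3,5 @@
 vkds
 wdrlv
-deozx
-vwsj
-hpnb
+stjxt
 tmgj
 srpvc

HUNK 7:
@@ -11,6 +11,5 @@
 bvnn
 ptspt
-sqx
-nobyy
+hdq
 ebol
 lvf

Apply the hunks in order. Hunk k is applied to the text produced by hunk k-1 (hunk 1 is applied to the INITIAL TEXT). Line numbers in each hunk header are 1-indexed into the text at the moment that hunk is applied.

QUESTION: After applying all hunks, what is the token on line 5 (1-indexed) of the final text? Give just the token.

Hunk 1: at line 4 remove [kbetg] add [pyur,srpvc,dky] -> 15 lines: gvuen ltyha vkds wdrlv deozx pyur srpvc dky hab aki ptspt sqx nobyy ebol lvf
Hunk 2: at line 7 remove [hab,aki] add [pheg] -> 14 lines: gvuen ltyha vkds wdrlv deozx pyur srpvc dky pheg ptspt sqx nobyy ebol lvf
Hunk 3: at line 7 remove [dky,pheg] add [xtj,gcl,bvnn] -> 15 lines: gvuen ltyha vkds wdrlv deozx pyur srpvc xtj gcl bvnn ptspt sqx nobyy ebol lvf
Hunk 4: at line 8 remove [gcl] add [bugj,ajo] -> 16 lines: gvuen ltyha vkds wdrlv deozx pyur srpvc xtj bugj ajo bvnn ptspt sqx nobyy ebol lvf
Hunk 5: at line 5 remove [pyur] add [vwsj,hpnb,tmgj] -> 18 lines: gvuen ltyha vkds wdrlv deozx vwsj hpnb tmgj srpvc xtj bugj ajo bvnn ptspt sqx nobyy ebol lvf
Hunk 6: at line 3 remove [deozx,vwsj,hpnb] add [stjxt] -> 16 lines: gvuen ltyha vkds wdrlv stjxt tmgj srpvc xtj bugj ajo bvnn ptspt sqx nobyy ebol lvf
Hunk 7: at line 11 remove [sqx,nobyy] add [hdq] -> 15 lines: gvuen ltyha vkds wdrlv stjxt tmgj srpvc xtj bugj ajo bvnn ptspt hdq ebol lvf
Final line 5: stjxt

Answer: stjxt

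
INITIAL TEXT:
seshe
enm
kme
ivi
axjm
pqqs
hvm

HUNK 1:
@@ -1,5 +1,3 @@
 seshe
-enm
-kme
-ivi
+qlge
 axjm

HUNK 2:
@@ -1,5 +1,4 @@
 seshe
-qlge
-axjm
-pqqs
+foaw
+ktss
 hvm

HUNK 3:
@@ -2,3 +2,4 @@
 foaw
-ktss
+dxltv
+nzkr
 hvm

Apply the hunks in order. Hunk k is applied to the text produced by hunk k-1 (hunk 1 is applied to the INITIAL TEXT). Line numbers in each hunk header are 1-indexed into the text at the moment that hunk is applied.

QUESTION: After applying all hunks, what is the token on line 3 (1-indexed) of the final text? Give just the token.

Answer: dxltv

Derivation:
Hunk 1: at line 1 remove [enm,kme,ivi] add [qlge] -> 5 lines: seshe qlge axjm pqqs hvm
Hunk 2: at line 1 remove [qlge,axjm,pqqs] add [foaw,ktss] -> 4 lines: seshe foaw ktss hvm
Hunk 3: at line 2 remove [ktss] add [dxltv,nzkr] -> 5 lines: seshe foaw dxltv nzkr hvm
Final line 3: dxltv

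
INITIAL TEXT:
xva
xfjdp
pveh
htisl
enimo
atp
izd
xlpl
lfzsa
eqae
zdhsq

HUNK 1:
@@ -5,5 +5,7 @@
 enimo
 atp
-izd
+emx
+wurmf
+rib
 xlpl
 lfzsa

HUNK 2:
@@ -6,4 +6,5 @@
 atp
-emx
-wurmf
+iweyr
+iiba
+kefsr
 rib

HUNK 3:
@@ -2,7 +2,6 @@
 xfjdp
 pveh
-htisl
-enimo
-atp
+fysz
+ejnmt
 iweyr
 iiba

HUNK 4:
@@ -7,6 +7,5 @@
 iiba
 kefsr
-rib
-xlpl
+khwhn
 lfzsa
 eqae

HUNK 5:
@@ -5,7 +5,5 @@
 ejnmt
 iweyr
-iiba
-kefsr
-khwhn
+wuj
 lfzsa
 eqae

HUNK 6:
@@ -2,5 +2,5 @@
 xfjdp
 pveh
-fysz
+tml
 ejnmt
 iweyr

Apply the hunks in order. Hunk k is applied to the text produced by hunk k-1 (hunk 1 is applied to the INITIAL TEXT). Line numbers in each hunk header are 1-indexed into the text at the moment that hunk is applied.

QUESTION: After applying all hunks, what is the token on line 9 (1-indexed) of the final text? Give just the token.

Hunk 1: at line 5 remove [izd] add [emx,wurmf,rib] -> 13 lines: xva xfjdp pveh htisl enimo atp emx wurmf rib xlpl lfzsa eqae zdhsq
Hunk 2: at line 6 remove [emx,wurmf] add [iweyr,iiba,kefsr] -> 14 lines: xva xfjdp pveh htisl enimo atp iweyr iiba kefsr rib xlpl lfzsa eqae zdhsq
Hunk 3: at line 2 remove [htisl,enimo,atp] add [fysz,ejnmt] -> 13 lines: xva xfjdp pveh fysz ejnmt iweyr iiba kefsr rib xlpl lfzsa eqae zdhsq
Hunk 4: at line 7 remove [rib,xlpl] add [khwhn] -> 12 lines: xva xfjdp pveh fysz ejnmt iweyr iiba kefsr khwhn lfzsa eqae zdhsq
Hunk 5: at line 5 remove [iiba,kefsr,khwhn] add [wuj] -> 10 lines: xva xfjdp pveh fysz ejnmt iweyr wuj lfzsa eqae zdhsq
Hunk 6: at line 2 remove [fysz] add [tml] -> 10 lines: xva xfjdp pveh tml ejnmt iweyr wuj lfzsa eqae zdhsq
Final line 9: eqae

Answer: eqae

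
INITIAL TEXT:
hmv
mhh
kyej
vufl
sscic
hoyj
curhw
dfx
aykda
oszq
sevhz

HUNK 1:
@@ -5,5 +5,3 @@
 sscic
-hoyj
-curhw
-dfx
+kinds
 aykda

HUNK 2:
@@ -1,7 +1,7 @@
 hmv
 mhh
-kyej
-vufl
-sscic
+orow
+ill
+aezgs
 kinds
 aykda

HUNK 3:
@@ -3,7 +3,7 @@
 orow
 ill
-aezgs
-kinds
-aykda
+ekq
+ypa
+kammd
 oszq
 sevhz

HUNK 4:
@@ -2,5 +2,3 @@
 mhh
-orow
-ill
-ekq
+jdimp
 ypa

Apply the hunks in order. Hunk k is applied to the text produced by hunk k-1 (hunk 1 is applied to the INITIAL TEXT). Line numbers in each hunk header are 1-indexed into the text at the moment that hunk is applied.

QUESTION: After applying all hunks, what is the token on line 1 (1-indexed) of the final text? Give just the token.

Answer: hmv

Derivation:
Hunk 1: at line 5 remove [hoyj,curhw,dfx] add [kinds] -> 9 lines: hmv mhh kyej vufl sscic kinds aykda oszq sevhz
Hunk 2: at line 1 remove [kyej,vufl,sscic] add [orow,ill,aezgs] -> 9 lines: hmv mhh orow ill aezgs kinds aykda oszq sevhz
Hunk 3: at line 3 remove [aezgs,kinds,aykda] add [ekq,ypa,kammd] -> 9 lines: hmv mhh orow ill ekq ypa kammd oszq sevhz
Hunk 4: at line 2 remove [orow,ill,ekq] add [jdimp] -> 7 lines: hmv mhh jdimp ypa kammd oszq sevhz
Final line 1: hmv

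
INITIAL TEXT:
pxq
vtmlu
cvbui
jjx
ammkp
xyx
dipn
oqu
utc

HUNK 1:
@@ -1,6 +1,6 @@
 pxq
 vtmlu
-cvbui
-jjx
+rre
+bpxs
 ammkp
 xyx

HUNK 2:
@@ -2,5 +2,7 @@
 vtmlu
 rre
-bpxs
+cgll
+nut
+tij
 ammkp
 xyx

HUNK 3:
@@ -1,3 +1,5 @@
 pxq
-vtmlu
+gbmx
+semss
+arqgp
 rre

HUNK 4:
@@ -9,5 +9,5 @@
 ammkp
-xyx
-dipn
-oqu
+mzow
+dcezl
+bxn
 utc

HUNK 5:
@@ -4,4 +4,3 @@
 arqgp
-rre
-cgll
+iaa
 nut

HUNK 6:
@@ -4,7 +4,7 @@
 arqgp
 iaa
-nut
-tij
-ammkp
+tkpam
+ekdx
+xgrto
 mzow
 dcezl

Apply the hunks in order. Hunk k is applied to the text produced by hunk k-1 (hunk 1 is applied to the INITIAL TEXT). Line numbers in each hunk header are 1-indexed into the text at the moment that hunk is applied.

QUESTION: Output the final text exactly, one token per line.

Hunk 1: at line 1 remove [cvbui,jjx] add [rre,bpxs] -> 9 lines: pxq vtmlu rre bpxs ammkp xyx dipn oqu utc
Hunk 2: at line 2 remove [bpxs] add [cgll,nut,tij] -> 11 lines: pxq vtmlu rre cgll nut tij ammkp xyx dipn oqu utc
Hunk 3: at line 1 remove [vtmlu] add [gbmx,semss,arqgp] -> 13 lines: pxq gbmx semss arqgp rre cgll nut tij ammkp xyx dipn oqu utc
Hunk 4: at line 9 remove [xyx,dipn,oqu] add [mzow,dcezl,bxn] -> 13 lines: pxq gbmx semss arqgp rre cgll nut tij ammkp mzow dcezl bxn utc
Hunk 5: at line 4 remove [rre,cgll] add [iaa] -> 12 lines: pxq gbmx semss arqgp iaa nut tij ammkp mzow dcezl bxn utc
Hunk 6: at line 4 remove [nut,tij,ammkp] add [tkpam,ekdx,xgrto] -> 12 lines: pxq gbmx semss arqgp iaa tkpam ekdx xgrto mzow dcezl bxn utc

Answer: pxq
gbmx
semss
arqgp
iaa
tkpam
ekdx
xgrto
mzow
dcezl
bxn
utc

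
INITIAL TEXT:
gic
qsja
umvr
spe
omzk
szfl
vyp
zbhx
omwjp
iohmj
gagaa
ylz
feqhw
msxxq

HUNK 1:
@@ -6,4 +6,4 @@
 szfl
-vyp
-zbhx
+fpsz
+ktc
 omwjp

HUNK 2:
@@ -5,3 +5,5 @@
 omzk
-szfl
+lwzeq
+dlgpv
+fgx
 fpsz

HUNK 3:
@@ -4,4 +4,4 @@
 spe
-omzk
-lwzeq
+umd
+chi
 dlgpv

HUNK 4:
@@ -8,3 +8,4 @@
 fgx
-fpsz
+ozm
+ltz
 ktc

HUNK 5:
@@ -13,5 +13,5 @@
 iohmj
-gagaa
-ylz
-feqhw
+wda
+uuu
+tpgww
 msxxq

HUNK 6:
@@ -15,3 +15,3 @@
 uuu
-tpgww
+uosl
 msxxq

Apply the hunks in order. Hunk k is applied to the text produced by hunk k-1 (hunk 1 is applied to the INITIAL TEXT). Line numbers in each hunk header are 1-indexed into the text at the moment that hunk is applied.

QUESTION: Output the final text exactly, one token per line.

Answer: gic
qsja
umvr
spe
umd
chi
dlgpv
fgx
ozm
ltz
ktc
omwjp
iohmj
wda
uuu
uosl
msxxq

Derivation:
Hunk 1: at line 6 remove [vyp,zbhx] add [fpsz,ktc] -> 14 lines: gic qsja umvr spe omzk szfl fpsz ktc omwjp iohmj gagaa ylz feqhw msxxq
Hunk 2: at line 5 remove [szfl] add [lwzeq,dlgpv,fgx] -> 16 lines: gic qsja umvr spe omzk lwzeq dlgpv fgx fpsz ktc omwjp iohmj gagaa ylz feqhw msxxq
Hunk 3: at line 4 remove [omzk,lwzeq] add [umd,chi] -> 16 lines: gic qsja umvr spe umd chi dlgpv fgx fpsz ktc omwjp iohmj gagaa ylz feqhw msxxq
Hunk 4: at line 8 remove [fpsz] add [ozm,ltz] -> 17 lines: gic qsja umvr spe umd chi dlgpv fgx ozm ltz ktc omwjp iohmj gagaa ylz feqhw msxxq
Hunk 5: at line 13 remove [gagaa,ylz,feqhw] add [wda,uuu,tpgww] -> 17 lines: gic qsja umvr spe umd chi dlgpv fgx ozm ltz ktc omwjp iohmj wda uuu tpgww msxxq
Hunk 6: at line 15 remove [tpgww] add [uosl] -> 17 lines: gic qsja umvr spe umd chi dlgpv fgx ozm ltz ktc omwjp iohmj wda uuu uosl msxxq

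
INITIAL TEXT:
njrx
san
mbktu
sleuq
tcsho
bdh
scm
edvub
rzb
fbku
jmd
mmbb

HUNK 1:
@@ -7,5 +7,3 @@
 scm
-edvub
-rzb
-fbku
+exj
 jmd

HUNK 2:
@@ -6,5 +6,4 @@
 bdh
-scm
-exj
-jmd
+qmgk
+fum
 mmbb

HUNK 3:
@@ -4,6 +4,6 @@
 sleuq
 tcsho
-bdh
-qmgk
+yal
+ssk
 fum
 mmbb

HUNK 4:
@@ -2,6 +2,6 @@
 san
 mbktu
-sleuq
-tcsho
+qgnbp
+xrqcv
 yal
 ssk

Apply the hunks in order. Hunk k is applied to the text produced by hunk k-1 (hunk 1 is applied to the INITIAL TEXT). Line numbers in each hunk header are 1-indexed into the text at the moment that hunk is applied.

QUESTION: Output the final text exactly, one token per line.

Hunk 1: at line 7 remove [edvub,rzb,fbku] add [exj] -> 10 lines: njrx san mbktu sleuq tcsho bdh scm exj jmd mmbb
Hunk 2: at line 6 remove [scm,exj,jmd] add [qmgk,fum] -> 9 lines: njrx san mbktu sleuq tcsho bdh qmgk fum mmbb
Hunk 3: at line 4 remove [bdh,qmgk] add [yal,ssk] -> 9 lines: njrx san mbktu sleuq tcsho yal ssk fum mmbb
Hunk 4: at line 2 remove [sleuq,tcsho] add [qgnbp,xrqcv] -> 9 lines: njrx san mbktu qgnbp xrqcv yal ssk fum mmbb

Answer: njrx
san
mbktu
qgnbp
xrqcv
yal
ssk
fum
mmbb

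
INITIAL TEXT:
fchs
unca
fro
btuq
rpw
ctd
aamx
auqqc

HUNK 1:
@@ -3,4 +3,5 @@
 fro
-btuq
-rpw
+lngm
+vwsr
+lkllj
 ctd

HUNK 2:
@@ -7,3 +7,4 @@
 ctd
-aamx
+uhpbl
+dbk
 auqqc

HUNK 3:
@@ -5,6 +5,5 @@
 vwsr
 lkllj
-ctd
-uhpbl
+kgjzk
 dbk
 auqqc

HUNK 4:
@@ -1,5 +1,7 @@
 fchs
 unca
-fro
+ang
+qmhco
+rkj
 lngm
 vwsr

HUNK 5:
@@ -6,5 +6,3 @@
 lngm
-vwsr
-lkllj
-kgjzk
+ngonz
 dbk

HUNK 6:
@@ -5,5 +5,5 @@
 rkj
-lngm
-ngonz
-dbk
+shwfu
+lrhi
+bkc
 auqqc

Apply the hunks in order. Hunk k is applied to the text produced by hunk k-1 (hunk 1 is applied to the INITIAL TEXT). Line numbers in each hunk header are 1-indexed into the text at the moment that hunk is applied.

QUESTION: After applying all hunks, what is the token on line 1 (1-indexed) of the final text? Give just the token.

Answer: fchs

Derivation:
Hunk 1: at line 3 remove [btuq,rpw] add [lngm,vwsr,lkllj] -> 9 lines: fchs unca fro lngm vwsr lkllj ctd aamx auqqc
Hunk 2: at line 7 remove [aamx] add [uhpbl,dbk] -> 10 lines: fchs unca fro lngm vwsr lkllj ctd uhpbl dbk auqqc
Hunk 3: at line 5 remove [ctd,uhpbl] add [kgjzk] -> 9 lines: fchs unca fro lngm vwsr lkllj kgjzk dbk auqqc
Hunk 4: at line 1 remove [fro] add [ang,qmhco,rkj] -> 11 lines: fchs unca ang qmhco rkj lngm vwsr lkllj kgjzk dbk auqqc
Hunk 5: at line 6 remove [vwsr,lkllj,kgjzk] add [ngonz] -> 9 lines: fchs unca ang qmhco rkj lngm ngonz dbk auqqc
Hunk 6: at line 5 remove [lngm,ngonz,dbk] add [shwfu,lrhi,bkc] -> 9 lines: fchs unca ang qmhco rkj shwfu lrhi bkc auqqc
Final line 1: fchs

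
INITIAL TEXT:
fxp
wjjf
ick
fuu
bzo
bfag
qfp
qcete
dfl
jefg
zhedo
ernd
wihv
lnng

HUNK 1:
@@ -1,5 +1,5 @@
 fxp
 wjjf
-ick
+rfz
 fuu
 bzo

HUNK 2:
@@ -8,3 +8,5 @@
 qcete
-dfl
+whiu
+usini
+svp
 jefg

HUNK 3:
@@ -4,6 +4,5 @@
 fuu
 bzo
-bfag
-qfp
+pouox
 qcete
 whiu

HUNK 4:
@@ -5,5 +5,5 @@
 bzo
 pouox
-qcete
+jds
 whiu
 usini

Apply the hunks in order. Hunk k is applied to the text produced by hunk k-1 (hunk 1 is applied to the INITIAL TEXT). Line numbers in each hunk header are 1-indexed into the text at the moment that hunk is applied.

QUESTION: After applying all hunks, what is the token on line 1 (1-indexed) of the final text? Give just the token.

Hunk 1: at line 1 remove [ick] add [rfz] -> 14 lines: fxp wjjf rfz fuu bzo bfag qfp qcete dfl jefg zhedo ernd wihv lnng
Hunk 2: at line 8 remove [dfl] add [whiu,usini,svp] -> 16 lines: fxp wjjf rfz fuu bzo bfag qfp qcete whiu usini svp jefg zhedo ernd wihv lnng
Hunk 3: at line 4 remove [bfag,qfp] add [pouox] -> 15 lines: fxp wjjf rfz fuu bzo pouox qcete whiu usini svp jefg zhedo ernd wihv lnng
Hunk 4: at line 5 remove [qcete] add [jds] -> 15 lines: fxp wjjf rfz fuu bzo pouox jds whiu usini svp jefg zhedo ernd wihv lnng
Final line 1: fxp

Answer: fxp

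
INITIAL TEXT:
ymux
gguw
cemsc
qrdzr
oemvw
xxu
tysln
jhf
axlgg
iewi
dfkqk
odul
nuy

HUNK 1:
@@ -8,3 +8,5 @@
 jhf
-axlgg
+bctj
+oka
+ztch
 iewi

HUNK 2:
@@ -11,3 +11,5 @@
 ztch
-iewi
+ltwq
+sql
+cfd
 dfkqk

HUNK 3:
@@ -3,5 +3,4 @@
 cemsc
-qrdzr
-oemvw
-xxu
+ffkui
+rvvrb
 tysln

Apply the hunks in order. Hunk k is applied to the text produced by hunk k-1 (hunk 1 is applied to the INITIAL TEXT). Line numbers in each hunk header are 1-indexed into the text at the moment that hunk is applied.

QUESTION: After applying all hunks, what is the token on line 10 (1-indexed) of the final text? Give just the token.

Hunk 1: at line 8 remove [axlgg] add [bctj,oka,ztch] -> 15 lines: ymux gguw cemsc qrdzr oemvw xxu tysln jhf bctj oka ztch iewi dfkqk odul nuy
Hunk 2: at line 11 remove [iewi] add [ltwq,sql,cfd] -> 17 lines: ymux gguw cemsc qrdzr oemvw xxu tysln jhf bctj oka ztch ltwq sql cfd dfkqk odul nuy
Hunk 3: at line 3 remove [qrdzr,oemvw,xxu] add [ffkui,rvvrb] -> 16 lines: ymux gguw cemsc ffkui rvvrb tysln jhf bctj oka ztch ltwq sql cfd dfkqk odul nuy
Final line 10: ztch

Answer: ztch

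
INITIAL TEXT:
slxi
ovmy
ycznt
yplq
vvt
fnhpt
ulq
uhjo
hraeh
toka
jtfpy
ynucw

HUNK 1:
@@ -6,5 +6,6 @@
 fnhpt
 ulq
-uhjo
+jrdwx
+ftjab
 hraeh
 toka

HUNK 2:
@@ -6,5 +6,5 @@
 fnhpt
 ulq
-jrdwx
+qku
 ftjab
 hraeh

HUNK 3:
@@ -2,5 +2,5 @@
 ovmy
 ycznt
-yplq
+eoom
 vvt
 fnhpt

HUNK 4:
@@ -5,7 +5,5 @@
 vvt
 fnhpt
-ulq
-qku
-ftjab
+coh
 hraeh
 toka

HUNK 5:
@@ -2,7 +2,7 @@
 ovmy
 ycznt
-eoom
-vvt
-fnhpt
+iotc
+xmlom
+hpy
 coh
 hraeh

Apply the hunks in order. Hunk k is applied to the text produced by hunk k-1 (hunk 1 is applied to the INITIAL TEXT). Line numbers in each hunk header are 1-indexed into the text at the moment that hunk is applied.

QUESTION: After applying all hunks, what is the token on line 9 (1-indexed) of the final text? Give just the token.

Hunk 1: at line 6 remove [uhjo] add [jrdwx,ftjab] -> 13 lines: slxi ovmy ycznt yplq vvt fnhpt ulq jrdwx ftjab hraeh toka jtfpy ynucw
Hunk 2: at line 6 remove [jrdwx] add [qku] -> 13 lines: slxi ovmy ycznt yplq vvt fnhpt ulq qku ftjab hraeh toka jtfpy ynucw
Hunk 3: at line 2 remove [yplq] add [eoom] -> 13 lines: slxi ovmy ycznt eoom vvt fnhpt ulq qku ftjab hraeh toka jtfpy ynucw
Hunk 4: at line 5 remove [ulq,qku,ftjab] add [coh] -> 11 lines: slxi ovmy ycznt eoom vvt fnhpt coh hraeh toka jtfpy ynucw
Hunk 5: at line 2 remove [eoom,vvt,fnhpt] add [iotc,xmlom,hpy] -> 11 lines: slxi ovmy ycznt iotc xmlom hpy coh hraeh toka jtfpy ynucw
Final line 9: toka

Answer: toka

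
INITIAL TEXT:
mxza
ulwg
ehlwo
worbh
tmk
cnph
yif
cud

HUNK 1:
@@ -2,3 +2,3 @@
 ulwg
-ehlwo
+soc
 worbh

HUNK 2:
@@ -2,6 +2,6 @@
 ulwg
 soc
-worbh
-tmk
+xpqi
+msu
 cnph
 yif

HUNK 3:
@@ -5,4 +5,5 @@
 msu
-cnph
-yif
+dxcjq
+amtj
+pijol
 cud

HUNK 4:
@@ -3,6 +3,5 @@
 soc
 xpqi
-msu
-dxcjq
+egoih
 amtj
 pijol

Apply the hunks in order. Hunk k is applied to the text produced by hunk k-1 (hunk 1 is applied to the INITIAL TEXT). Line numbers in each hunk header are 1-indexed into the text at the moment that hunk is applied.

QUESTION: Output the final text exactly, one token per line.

Answer: mxza
ulwg
soc
xpqi
egoih
amtj
pijol
cud

Derivation:
Hunk 1: at line 2 remove [ehlwo] add [soc] -> 8 lines: mxza ulwg soc worbh tmk cnph yif cud
Hunk 2: at line 2 remove [worbh,tmk] add [xpqi,msu] -> 8 lines: mxza ulwg soc xpqi msu cnph yif cud
Hunk 3: at line 5 remove [cnph,yif] add [dxcjq,amtj,pijol] -> 9 lines: mxza ulwg soc xpqi msu dxcjq amtj pijol cud
Hunk 4: at line 3 remove [msu,dxcjq] add [egoih] -> 8 lines: mxza ulwg soc xpqi egoih amtj pijol cud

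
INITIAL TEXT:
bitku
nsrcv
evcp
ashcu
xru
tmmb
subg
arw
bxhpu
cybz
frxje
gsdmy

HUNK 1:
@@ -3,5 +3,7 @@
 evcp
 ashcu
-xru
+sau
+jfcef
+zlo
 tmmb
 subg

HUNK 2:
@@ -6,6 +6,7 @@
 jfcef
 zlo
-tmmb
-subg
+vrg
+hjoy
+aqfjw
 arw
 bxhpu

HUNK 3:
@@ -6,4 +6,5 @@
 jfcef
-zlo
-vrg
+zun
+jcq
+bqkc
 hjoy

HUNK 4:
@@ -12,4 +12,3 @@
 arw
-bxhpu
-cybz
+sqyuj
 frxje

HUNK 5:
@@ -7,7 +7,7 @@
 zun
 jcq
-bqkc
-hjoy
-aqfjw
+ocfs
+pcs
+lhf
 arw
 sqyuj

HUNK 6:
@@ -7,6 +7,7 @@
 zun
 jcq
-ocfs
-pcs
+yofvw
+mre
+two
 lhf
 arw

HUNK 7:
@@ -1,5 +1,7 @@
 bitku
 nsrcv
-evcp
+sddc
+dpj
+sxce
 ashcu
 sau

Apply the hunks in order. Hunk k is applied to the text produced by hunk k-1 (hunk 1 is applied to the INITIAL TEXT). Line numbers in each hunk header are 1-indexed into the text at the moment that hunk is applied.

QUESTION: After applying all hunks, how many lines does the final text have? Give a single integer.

Hunk 1: at line 3 remove [xru] add [sau,jfcef,zlo] -> 14 lines: bitku nsrcv evcp ashcu sau jfcef zlo tmmb subg arw bxhpu cybz frxje gsdmy
Hunk 2: at line 6 remove [tmmb,subg] add [vrg,hjoy,aqfjw] -> 15 lines: bitku nsrcv evcp ashcu sau jfcef zlo vrg hjoy aqfjw arw bxhpu cybz frxje gsdmy
Hunk 3: at line 6 remove [zlo,vrg] add [zun,jcq,bqkc] -> 16 lines: bitku nsrcv evcp ashcu sau jfcef zun jcq bqkc hjoy aqfjw arw bxhpu cybz frxje gsdmy
Hunk 4: at line 12 remove [bxhpu,cybz] add [sqyuj] -> 15 lines: bitku nsrcv evcp ashcu sau jfcef zun jcq bqkc hjoy aqfjw arw sqyuj frxje gsdmy
Hunk 5: at line 7 remove [bqkc,hjoy,aqfjw] add [ocfs,pcs,lhf] -> 15 lines: bitku nsrcv evcp ashcu sau jfcef zun jcq ocfs pcs lhf arw sqyuj frxje gsdmy
Hunk 6: at line 7 remove [ocfs,pcs] add [yofvw,mre,two] -> 16 lines: bitku nsrcv evcp ashcu sau jfcef zun jcq yofvw mre two lhf arw sqyuj frxje gsdmy
Hunk 7: at line 1 remove [evcp] add [sddc,dpj,sxce] -> 18 lines: bitku nsrcv sddc dpj sxce ashcu sau jfcef zun jcq yofvw mre two lhf arw sqyuj frxje gsdmy
Final line count: 18

Answer: 18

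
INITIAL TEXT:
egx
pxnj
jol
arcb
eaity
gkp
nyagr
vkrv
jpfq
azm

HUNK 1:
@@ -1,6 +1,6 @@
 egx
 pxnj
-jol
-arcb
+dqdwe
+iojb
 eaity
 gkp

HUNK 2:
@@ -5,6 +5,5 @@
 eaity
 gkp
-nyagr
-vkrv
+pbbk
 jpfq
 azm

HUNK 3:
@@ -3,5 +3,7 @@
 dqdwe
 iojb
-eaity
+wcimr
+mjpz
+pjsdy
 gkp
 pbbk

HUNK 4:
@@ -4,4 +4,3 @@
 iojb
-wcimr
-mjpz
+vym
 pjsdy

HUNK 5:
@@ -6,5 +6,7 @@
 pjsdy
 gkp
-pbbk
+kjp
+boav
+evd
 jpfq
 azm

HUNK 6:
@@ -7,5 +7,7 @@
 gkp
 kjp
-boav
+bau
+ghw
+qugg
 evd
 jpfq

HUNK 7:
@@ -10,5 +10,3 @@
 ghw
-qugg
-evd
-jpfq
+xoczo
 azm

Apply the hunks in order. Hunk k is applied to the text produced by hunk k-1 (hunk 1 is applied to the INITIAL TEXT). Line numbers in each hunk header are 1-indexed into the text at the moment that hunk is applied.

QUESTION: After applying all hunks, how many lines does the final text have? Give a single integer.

Answer: 12

Derivation:
Hunk 1: at line 1 remove [jol,arcb] add [dqdwe,iojb] -> 10 lines: egx pxnj dqdwe iojb eaity gkp nyagr vkrv jpfq azm
Hunk 2: at line 5 remove [nyagr,vkrv] add [pbbk] -> 9 lines: egx pxnj dqdwe iojb eaity gkp pbbk jpfq azm
Hunk 3: at line 3 remove [eaity] add [wcimr,mjpz,pjsdy] -> 11 lines: egx pxnj dqdwe iojb wcimr mjpz pjsdy gkp pbbk jpfq azm
Hunk 4: at line 4 remove [wcimr,mjpz] add [vym] -> 10 lines: egx pxnj dqdwe iojb vym pjsdy gkp pbbk jpfq azm
Hunk 5: at line 6 remove [pbbk] add [kjp,boav,evd] -> 12 lines: egx pxnj dqdwe iojb vym pjsdy gkp kjp boav evd jpfq azm
Hunk 6: at line 7 remove [boav] add [bau,ghw,qugg] -> 14 lines: egx pxnj dqdwe iojb vym pjsdy gkp kjp bau ghw qugg evd jpfq azm
Hunk 7: at line 10 remove [qugg,evd,jpfq] add [xoczo] -> 12 lines: egx pxnj dqdwe iojb vym pjsdy gkp kjp bau ghw xoczo azm
Final line count: 12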